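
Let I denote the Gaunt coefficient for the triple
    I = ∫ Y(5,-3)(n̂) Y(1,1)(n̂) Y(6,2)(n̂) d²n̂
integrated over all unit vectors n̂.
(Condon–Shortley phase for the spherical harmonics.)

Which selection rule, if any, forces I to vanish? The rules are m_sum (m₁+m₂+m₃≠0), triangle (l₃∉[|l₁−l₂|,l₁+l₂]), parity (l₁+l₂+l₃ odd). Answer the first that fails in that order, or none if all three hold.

Σmᵢ = 0  ✓
l₃∈[|l₁−l₂|,l₁+l₂]=[4,6], have l₃=6  ✓
Σlᵢ = 12 ⇒ even  ✓

none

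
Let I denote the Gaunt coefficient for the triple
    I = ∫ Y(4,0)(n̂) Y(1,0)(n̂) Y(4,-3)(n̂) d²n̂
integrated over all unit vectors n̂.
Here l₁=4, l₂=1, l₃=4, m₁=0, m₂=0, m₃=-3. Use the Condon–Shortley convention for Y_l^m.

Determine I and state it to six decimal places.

0 + 0 − 3 = -3 ≠ 0: azimuthal integral kills it; I = 0

0.000000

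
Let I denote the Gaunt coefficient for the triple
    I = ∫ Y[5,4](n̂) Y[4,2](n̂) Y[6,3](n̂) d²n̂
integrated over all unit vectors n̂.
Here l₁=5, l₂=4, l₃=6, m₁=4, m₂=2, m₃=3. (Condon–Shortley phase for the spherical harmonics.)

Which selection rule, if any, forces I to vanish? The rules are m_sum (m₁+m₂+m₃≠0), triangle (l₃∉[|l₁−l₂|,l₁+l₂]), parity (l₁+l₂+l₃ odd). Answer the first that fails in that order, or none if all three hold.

Σmᵢ = 9  ✗
l₃∈[|l₁−l₂|,l₁+l₂]=[1,9], have l₃=6
Σlᵢ = 15 ⇒ odd

m_sum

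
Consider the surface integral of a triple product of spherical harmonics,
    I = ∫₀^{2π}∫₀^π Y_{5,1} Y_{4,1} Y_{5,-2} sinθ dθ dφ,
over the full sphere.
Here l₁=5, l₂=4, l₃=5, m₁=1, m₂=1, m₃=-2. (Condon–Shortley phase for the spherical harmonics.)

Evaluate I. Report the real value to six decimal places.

Checks pass: Σm=0; 14 even; l₃=5∈[1,9].
(2·5+1)(2·4+1)(2·5+1) = 1089
Δ: 4! 6! 4! / 15! → 1/3153150
sum: t=0:+1/69120 t=1:−1/1728 t=2:+1/576 t=3:−1/1728 t=4:+1/69120 = 7/11520
3j²(5 4 5; 0 0 0) = Δ·Π!·Σ² = 2/143  (sign -1)
sum: t=1:−1/5184 t=2:+1/1152 t=3:−1/2880 t=4:+1/103680 = 7/20736
3j²(5 4 5; 1 1 -2) = Δ·Π!·Σ² = 35/2574  (sign -1)
combine: 4πI² = 1089·2/143·35/2574 = 35/169
take √, sign +1: I = 0.12837656

0.128377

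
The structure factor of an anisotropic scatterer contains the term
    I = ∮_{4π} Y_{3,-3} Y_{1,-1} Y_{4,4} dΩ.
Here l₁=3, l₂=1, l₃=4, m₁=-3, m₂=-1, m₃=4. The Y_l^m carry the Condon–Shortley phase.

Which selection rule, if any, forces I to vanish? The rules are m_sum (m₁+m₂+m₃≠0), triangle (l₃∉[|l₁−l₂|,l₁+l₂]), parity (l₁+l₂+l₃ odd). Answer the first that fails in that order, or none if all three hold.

m₁+m₂+m₃ = -3 − 1 + 4 = 0  ✓
triangle: |3−1|=2 ≤ l₃=4 ≤ 3+1=4  ✓
parity: l₁+l₂+l₃ = 8 is even  ✓

none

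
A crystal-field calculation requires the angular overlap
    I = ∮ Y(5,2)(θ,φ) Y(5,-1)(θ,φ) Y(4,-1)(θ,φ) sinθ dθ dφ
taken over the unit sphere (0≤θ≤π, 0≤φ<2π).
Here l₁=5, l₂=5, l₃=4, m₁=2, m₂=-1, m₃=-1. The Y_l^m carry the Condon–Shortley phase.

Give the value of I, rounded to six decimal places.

0.128377

Checks pass: Σm=0; 14 even; l₃=4∈[0,10].
(2·5+1)(2·5+1)(2·4+1) = 1089
Δ: 6! 4! 4! / 15! → 1/3153150
sum: t=1:−1/69120 t=2:+1/1728 t=3:−1/576 t=4:+1/1728 t=5:−1/69120 = -7/11520
3j²(5 5 4; 0 0 0) = Δ·Π!·Σ² = 2/143  (sign -1)
sum: t=0:+1/103680 t=1:−1/2880 t=2:+1/1152 t=3:−1/5184 = 7/20736
3j²(5 5 4; 2 -1 -1) = Δ·Π!·Σ² = 35/2574  (sign -1)
combine: 4πI² = 1089·2/143·35/2574 = 35/169
take √, sign +1: I = 0.12837656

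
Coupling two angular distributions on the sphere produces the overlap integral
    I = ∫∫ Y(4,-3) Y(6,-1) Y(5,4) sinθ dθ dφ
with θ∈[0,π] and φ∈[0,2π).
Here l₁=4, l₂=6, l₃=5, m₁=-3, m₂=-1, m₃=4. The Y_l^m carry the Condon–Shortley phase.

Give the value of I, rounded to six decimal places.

L=15 odd ⇒ parity kills the (l;000) factor ⇒ I = 0

0.000000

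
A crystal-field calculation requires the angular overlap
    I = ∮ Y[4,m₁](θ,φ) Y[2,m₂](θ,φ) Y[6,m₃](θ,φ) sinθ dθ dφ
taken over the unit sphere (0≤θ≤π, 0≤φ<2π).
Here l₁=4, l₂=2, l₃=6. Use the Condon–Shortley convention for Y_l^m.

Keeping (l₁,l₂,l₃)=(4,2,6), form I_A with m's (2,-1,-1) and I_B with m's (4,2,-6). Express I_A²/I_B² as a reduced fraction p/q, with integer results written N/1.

14/99

Shared (l₁,l₂,l₃)=(4,2,6): N and (l;000)² cancel in I_A²/I_B².
A: Δ = 0!·8!·4!/13! = 1/6435; Racah Σ t=0..0: t=0:+1/8640 = 1/8640; ⇒ 3j(4 2 6; 2 -1 -1)² = 14/1287, sgn -1
B: Δ = 0!·8!·4!/13! = 1/6435; Racah Σ t=0..0: t=0:+1/967680 = 1/967680; ⇒ 3j(4 2 6; 4 2 -6)² = 1/13, sgn +1
I_A²/I_B² = (14/1287)/(1/13) = 14/99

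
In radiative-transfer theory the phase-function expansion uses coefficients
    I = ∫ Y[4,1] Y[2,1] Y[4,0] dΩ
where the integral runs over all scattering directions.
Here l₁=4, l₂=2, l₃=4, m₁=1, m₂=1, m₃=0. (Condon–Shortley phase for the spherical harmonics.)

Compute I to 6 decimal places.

1 + 1 + 0 = 2 ≠ 0: azimuthal integral kills it; I = 0

0.000000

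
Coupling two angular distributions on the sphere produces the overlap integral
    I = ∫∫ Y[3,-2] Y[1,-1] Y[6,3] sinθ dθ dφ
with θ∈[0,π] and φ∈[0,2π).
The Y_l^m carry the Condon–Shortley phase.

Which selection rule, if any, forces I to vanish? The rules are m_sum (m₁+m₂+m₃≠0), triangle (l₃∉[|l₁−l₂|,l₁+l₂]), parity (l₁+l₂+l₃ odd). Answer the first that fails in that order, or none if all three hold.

Σmᵢ = 0  ✓
l₃∈[|l₁−l₂|,l₁+l₂]=[2,4], have l₃=6  ✗
Σlᵢ = 10 ⇒ even

triangle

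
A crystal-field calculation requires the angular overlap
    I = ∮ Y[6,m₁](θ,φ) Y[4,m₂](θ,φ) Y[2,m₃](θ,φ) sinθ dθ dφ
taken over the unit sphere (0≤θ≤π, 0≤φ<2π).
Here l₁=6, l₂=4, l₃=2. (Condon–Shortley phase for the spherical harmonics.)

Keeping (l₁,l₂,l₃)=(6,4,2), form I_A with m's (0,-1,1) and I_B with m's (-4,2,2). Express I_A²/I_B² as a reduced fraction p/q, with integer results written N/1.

4/7

l's match ⇒ only the (l;m) 3-j factors differ between A and B.
A: triangle coeff Δ(6,4,2) = 1/6435; Σ_t [3,3]: t=3:−1/4320 = -1/4320; (3j)²=8/429 [(6 4 2; 0 -1 1)], sign=+1
B: triangle coeff Δ(6,4,2) = 1/6435; Σ_t [6,6]: t=6:+1/34560 = 1/34560; (3j)²=14/429 [(6 4 2; -4 2 2)], sign=+1
I_A²/I_B² = (8/429)/(14/429) = 4/7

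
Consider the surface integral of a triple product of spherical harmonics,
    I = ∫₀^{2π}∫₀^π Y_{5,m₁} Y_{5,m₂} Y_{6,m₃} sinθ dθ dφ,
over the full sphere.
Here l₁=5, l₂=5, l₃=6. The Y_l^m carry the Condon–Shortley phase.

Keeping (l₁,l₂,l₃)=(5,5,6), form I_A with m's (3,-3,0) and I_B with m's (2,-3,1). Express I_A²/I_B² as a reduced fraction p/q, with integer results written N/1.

Shared (l₁,l₂,l₃)=(5,5,6): N and (l;000)² cancel in I_A²/I_B².
A: Δ = 4!·6!·6!/17! = 1/28588560; Racah Σ t=0..2: t=0:+1/55296 t=1:−1/86400 t=2:+1/2073600 = 29/4147200; ⇒ 3j(5 5 6; 3 -3 0)² = 841/145860, sgn +1
B: Δ = 4!·6!·6!/17! = 1/28588560; Racah Σ t=0..2: t=0:+1/41472 t=1:−1/34560 t=2:+1/345600 = -1/518400; ⇒ 3j(5 5 6; 2 -3 1)² = 7/36465, sgn +1
I_A²/I_B² = (841/145860)/(7/36465) = 841/28

841/28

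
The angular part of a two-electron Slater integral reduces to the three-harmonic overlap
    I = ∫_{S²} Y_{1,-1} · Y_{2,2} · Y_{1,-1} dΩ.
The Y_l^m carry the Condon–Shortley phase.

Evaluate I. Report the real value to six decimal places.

0.309019

Checks pass: Σm=0; 4 even; l₃=1∈[1,3].
(2·1+1)(2·2+1)(2·1+1) = 45
Δ: 2! 0! 2! / 5! → 1/30
sum: t=1:−1/1 = -1/1
3j²(1 2 1; 0 0 0) = Δ·Π!·Σ² = 2/15  (sign +1)
sum: t=2:+1/4 = 1/4
3j²(1 2 1; -1 2 -1) = Δ·Π!·Σ² = 1/5  (sign +1)
combine: 4πI² = 45·2/15·1/5 = 6/5
take √, sign +1: I = 0.30901936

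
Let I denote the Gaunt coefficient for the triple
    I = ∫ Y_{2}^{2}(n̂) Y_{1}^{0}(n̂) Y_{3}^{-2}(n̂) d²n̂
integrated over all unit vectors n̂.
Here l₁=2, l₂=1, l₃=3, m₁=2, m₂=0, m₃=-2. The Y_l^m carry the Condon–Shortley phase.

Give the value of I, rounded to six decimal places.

0.184674

Rules hold: Σm=0, L=6 even, 1≤3≤3.
N = 5·3·7 = 105
Δ = 0!·4!·2!/7! = 1/105
Racah Σ t=0..0: t=0:+1/4 = 1/4
⇒ 3j(2 1 3; 0 0 0)² = 3/35, sgn -1
Racah Σ t=0..0: t=0:+1/24 = 1/24
⇒ 3j(2 1 3; 2 0 -2)² = 1/21, sgn -1
4πI² = N·(3j₀)²·(3jₘ)² = 3/7
I = +1·√(0.428571/4π) = 0.18467439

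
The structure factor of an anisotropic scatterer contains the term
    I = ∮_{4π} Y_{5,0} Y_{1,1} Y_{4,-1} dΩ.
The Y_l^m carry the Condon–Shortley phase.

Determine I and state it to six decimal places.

0.155288

Rules hold: Σm=0, L=10 even, 4≤4≤6.
N = 11·3·9 = 297
Δ = 2!·8!·0!/11! = 1/495
Racah Σ t=1..1: t=1:−1/576 = -1/576
⇒ 3j(5 1 4; 0 0 0)² = 5/99, sgn -1
Racah Σ t=2..2: t=2:+1/1440 = 1/1440
⇒ 3j(5 1 4; 0 1 -1)² = 2/99, sgn -1
4πI² = N·(3j₀)²·(3jₘ)² = 10/33
I = +1·√(0.30303/4π) = 0.15528807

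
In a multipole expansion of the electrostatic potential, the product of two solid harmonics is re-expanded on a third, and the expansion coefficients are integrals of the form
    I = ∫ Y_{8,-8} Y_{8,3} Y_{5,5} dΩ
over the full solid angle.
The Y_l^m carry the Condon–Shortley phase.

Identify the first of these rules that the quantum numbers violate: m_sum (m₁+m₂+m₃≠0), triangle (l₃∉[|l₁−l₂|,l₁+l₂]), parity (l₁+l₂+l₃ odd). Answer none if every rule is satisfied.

parity

azimuthal sum: -8 + 3 + 5 = 0  ✓
0 ≤ 5 ≤ 16 (triangle on l)  ✓
L = 8 + 8 + 5 = 21 (odd)  ✗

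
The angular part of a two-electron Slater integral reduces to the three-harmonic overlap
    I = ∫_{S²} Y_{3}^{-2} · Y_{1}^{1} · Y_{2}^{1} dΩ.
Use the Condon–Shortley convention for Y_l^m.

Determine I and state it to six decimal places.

Checks pass: Σm=0; 6 even; l₃=2∈[2,4].
(2·3+1)(2·1+1)(2·2+1) = 105
Δ: 2! 4! 0! / 7! → 1/105
sum: t=1:−1/4 = -1/4
3j²(3 1 2; 0 0 0) = Δ·Π!·Σ² = 3/35  (sign -1)
sum: t=2:+1/12 = 1/12
3j²(3 1 2; -2 1 1) = Δ·Π!·Σ² = 2/21  (sign -1)
combine: 4πI² = 105·3/35·2/21 = 6/7
take √, sign +1: I = 0.26116903

0.261169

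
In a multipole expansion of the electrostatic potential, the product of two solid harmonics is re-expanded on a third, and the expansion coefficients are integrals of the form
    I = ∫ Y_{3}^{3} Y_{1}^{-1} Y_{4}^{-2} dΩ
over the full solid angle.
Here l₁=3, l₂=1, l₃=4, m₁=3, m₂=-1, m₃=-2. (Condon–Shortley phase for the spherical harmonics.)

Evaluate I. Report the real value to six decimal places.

0.061558

m-sum 0 ✓  L=8 even ✓  2≤4≤4 ✓
Π(2lᵢ+1) = 7×3×9 = 189
triangle coeff Δ(3,1,4) = 1/252
Σ_t [0,0]: t=0:+1/36 = 1/36
(3j)²=4/63 [(3 1 4; 0 0 0)], sign=+1
Σ_t [0,0]: t=0:+1/1440 = 1/1440
(3j)²=1/252 [(3 1 4; 3 -1 -2)], sign=+1
⇒ 4πI² = 1/21
I = (+1)√(1/21/(4π)) = 0.06155813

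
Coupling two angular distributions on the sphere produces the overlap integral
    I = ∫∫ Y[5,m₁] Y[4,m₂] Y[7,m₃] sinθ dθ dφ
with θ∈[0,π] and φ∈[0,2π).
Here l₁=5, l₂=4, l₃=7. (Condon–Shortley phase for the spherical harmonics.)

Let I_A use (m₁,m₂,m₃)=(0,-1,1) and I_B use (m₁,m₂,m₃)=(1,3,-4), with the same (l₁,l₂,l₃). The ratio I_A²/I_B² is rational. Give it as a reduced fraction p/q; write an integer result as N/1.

2645/1386

Shared (l₁,l₂,l₃)=(5,4,7): N and (l;000)² cancel in I_A²/I_B².
A: Δ = 2!·8!·6!/17! = 1/6126120; Racah Σ t=0..2: t=0:+1/51840 t=1:−1/27648 t=2:+1/172800 = -23/2073600; ⇒ 3j(5 4 7; 0 -1 1)² = 529/87516, sgn -1
B: Δ = 2!·8!·6!/17! = 1/6126120; Racah Σ t=1..2: t=1:−1/518400 t=2:+1/345600 = 1/1036800; ⇒ 3j(5 4 7; 1 3 -4)² = 7/2210, sgn -1
I_A²/I_B² = (529/87516)/(7/2210) = 2645/1386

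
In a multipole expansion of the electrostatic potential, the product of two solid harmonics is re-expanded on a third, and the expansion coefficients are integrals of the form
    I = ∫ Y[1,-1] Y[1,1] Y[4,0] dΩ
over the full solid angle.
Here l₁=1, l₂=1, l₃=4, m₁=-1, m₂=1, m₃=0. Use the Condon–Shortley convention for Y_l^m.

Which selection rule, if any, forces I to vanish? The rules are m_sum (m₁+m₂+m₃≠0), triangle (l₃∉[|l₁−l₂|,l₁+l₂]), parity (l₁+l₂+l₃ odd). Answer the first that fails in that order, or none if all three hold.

azimuthal sum: -1 + 1 + 0 = 0  ✓
0 ≤ 4 ≤ 2 (triangle on l)  ✗
L = 1 + 1 + 4 = 6 (even)

triangle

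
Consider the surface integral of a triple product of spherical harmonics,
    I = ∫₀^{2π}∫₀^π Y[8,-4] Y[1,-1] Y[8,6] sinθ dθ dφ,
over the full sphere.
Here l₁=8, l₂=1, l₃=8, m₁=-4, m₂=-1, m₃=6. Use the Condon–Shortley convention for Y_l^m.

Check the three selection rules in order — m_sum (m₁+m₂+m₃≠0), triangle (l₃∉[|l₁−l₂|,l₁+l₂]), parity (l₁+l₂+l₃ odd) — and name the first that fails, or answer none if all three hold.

m_sum

m₁+m₂+m₃ = -4 − 1 + 6 = 1  ✗
triangle: |8−1|=7 ≤ l₃=8 ≤ 8+1=9
parity: l₁+l₂+l₃ = 17 is odd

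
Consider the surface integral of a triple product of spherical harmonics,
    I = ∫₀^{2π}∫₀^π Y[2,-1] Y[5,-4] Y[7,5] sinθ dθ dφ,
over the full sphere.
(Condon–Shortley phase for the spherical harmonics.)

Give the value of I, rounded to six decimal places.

-0.237707

m-sum 0 ✓  L=14 even ✓  3≤7≤7 ✓
Π(2lᵢ+1) = 5×11×15 = 825
triangle coeff Δ(2,5,7) = 1/15015
Σ_t [0,0]: t=0:+1/57600 = 1/57600
(3j)²=21/715 [(2 5 7; 0 0 0)], sign=-1
Σ_t [0,0]: t=0:+1/2177280 = 1/2177280
(3j)²=8/273 [(2 5 7; -1 -4 5)], sign=+1
⇒ 4πI² = 120/169
I = (-1)√(120/169/(4π)) = -0.23770720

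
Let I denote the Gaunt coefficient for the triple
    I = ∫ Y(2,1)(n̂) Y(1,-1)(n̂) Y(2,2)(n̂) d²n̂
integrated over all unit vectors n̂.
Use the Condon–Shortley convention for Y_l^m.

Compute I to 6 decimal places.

0.000000

Σmᵢ = 2 ≠ 0, so the φ-integral vanishes; I = 0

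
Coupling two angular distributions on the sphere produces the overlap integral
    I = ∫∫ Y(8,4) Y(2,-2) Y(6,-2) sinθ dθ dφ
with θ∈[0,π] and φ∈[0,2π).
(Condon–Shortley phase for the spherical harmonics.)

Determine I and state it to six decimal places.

0.188806

Checks pass: Σm=0; 16 even; l₃=6∈[6,10].
(2·8+1)(2·2+1)(2·6+1) = 1105
Δ: 4! 12! 0! / 17! → 1/30940
sum: t=2:+1/2073600 = 1/2073600
3j²(8 2 6; 0 0 0) = Δ·Π!·Σ² = 28/1105  (sign +1)
sum: t=0:+1/23224320 = 1/23224320
3j²(8 2 6; 4 -2 -2) = Δ·Π!·Σ² = 99/6188  (sign +1)
combine: 4πI² = 1105·28/1105·99/6188 = 99/221
take √, sign +1: I = 0.18880632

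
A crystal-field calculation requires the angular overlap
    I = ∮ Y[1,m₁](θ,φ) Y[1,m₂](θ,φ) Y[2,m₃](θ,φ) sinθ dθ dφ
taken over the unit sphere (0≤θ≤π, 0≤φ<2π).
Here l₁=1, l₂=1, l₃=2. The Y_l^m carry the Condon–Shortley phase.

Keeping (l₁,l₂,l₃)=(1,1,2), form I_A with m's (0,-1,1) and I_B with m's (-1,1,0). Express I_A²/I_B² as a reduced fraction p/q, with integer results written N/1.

l's match ⇒ only the (l;m) 3-j factors differ between A and B.
A: triangle coeff Δ(1,1,2) = 1/30; Σ_t [0,0]: t=0:+1/2 = 1/2; (3j)²=1/10 [(1 1 2; 0 -1 1)], sign=-1
B: triangle coeff Δ(1,1,2) = 1/30; Σ_t [0,0]: t=0:+1/4 = 1/4; (3j)²=1/30 [(1 1 2; -1 1 0)], sign=+1
I_A²/I_B² = (1/10)/(1/30) = 3/1

3/1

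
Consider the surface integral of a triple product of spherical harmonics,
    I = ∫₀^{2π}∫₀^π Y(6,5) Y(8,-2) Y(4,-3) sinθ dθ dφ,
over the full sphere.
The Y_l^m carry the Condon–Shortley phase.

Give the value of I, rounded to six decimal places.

-0.069313

Rules hold: Σm=0, L=18 even, 2≤4≤14.
N = 13·17·9 = 1989
Δ = 10!·2!·6!/19! = 1/23279256
Racah Σ t=4..6: t=4:+1/1658880 t=5:−1/518400 t=6:+1/1658880 = -1/1382400
⇒ 3j(6 8 4; 0 0 0)² = 504/46189, sgn -1
Racah Σ t=0..1: t=0:+1/2612736000 t=1:−1/87091200 = -29/2612736000
⇒ 3j(6 8 4; 5 -2 -3)² = 841/302328, sgn +1
4πI² = N·(3j₀)²·(3jₘ)² = 52983/877591
I = -1·√(0.0603732/4π) = -0.06931341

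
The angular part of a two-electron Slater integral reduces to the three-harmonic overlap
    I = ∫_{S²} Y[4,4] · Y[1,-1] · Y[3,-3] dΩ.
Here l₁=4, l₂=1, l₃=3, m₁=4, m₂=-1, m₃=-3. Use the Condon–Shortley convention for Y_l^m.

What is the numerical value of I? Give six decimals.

m-sum 0 ✓  L=8 even ✓  3≤3≤5 ✓
Π(2lᵢ+1) = 9×3×7 = 189
triangle coeff Δ(4,1,3) = 1/252
Σ_t [1,1]: t=1:−1/36 = -1/36
(3j)²=4/63 [(4 1 3; 0 0 0)], sign=+1
Σ_t [0,0]: t=0:+1/1440 = 1/1440
(3j)²=1/9 [(4 1 3; 4 -1 -3)], sign=+1
⇒ 4πI² = 4/3
I = (+1)√(4/3/(4π)) = 0.32573501

0.325735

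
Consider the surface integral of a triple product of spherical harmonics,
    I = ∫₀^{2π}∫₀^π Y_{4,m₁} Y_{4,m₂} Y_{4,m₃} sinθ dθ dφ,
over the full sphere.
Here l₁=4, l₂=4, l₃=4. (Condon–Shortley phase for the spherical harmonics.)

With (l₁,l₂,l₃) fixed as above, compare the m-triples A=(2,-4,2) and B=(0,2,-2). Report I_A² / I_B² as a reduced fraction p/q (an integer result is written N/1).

630/121

Shared (l₁,l₂,l₃)=(4,4,4): N and (l;000)² cancel in I_A²/I_B².
A: Δ = 4!·4!·4!/13! = 1/450450; Racah Σ t=0..0: t=0:+1/2304 = 1/2304; ⇒ 3j(4 4 4; 2 -4 2)² = 5/143, sgn +1
B: Δ = 4!·4!·4!/13! = 1/450450; Racah Σ t=2..4: t=2:+1/384 t=3:−1/216 t=4:+1/2304 = -11/6912; ⇒ 3j(4 4 4; 0 2 -2)² = 11/1638, sgn -1
I_A²/I_B² = (5/143)/(11/1638) = 630/121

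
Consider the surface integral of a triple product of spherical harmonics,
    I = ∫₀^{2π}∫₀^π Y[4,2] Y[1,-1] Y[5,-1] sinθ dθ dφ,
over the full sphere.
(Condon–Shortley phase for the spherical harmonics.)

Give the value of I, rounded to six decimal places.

-0.120286

m-sum 0 ✓  L=10 even ✓  3≤5≤5 ✓
Π(2lᵢ+1) = 9×3×11 = 297
triangle coeff Δ(4,1,5) = 1/495
Σ_t [0,0]: t=0:+1/576 = 1/576
(3j)²=5/99 [(4 1 5; 0 0 0)], sign=-1
Σ_t [0,0]: t=0:+1/2880 = 1/2880
(3j)²=2/165 [(4 1 5; 2 -1 -1)], sign=+1
⇒ 4πI² = 2/11
I = (-1)√(2/11/(4π)) = -0.12028562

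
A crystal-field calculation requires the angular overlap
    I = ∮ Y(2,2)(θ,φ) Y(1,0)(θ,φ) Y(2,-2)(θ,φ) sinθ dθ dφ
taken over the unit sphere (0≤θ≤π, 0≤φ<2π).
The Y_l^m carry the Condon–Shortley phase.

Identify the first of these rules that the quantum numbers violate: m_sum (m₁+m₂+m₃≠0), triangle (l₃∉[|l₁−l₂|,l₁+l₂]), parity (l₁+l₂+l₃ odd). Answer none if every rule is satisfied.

parity

m₁+m₂+m₃ = 2 + 0 − 2 = 0  ✓
triangle: |2−1|=1 ≤ l₃=2 ≤ 2+1=3  ✓
parity: l₁+l₂+l₃ = 5 is odd  ✗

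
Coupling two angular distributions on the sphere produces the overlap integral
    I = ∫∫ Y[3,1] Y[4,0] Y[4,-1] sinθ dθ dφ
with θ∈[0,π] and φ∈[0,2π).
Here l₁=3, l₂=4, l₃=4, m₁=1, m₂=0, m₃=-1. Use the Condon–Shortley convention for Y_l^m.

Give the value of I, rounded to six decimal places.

0.000000

l₁+l₂+l₃=11 is odd: 3j(l;000)=0 ⇒ I=0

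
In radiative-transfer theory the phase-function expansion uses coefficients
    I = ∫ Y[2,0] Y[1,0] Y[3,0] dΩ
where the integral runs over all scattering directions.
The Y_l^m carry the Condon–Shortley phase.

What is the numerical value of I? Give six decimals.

m-sum 0 ✓  L=6 even ✓  1≤3≤3 ✓
Π(2lᵢ+1) = 5×3×7 = 105
triangle coeff Δ(2,1,3) = 1/105
Σ_t [0,0]: t=0:+1/4 = 1/4
(3j)²=3/35 [(2 1 3; 0 0 0)], sign=-1
(m-triple is (0,0,0) — same symbol as above.)
⇒ 4πI² = 27/35
I = (+1)√(27/35/(4π)) = 0.24776670

0.247767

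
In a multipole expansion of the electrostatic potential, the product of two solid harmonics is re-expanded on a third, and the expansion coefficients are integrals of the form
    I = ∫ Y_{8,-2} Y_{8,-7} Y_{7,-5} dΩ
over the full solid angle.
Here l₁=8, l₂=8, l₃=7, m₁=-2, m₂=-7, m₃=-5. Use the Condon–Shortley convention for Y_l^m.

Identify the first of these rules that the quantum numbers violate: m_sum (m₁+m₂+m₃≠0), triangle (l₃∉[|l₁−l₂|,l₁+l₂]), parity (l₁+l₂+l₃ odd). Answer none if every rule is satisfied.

azimuthal sum: -2 − 7 − 5 = -14  ✗
0 ≤ 7 ≤ 16 (triangle on l)
L = 8 + 8 + 7 = 23 (odd)

m_sum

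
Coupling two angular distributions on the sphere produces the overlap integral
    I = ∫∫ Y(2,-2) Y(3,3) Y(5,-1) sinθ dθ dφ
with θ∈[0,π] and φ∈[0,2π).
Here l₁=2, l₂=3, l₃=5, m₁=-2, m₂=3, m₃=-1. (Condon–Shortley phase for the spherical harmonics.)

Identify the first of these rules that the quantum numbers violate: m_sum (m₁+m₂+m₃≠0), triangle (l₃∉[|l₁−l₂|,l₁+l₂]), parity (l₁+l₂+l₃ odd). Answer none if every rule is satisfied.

none

azimuthal sum: -2 + 3 − 1 = 0  ✓
1 ≤ 5 ≤ 5 (triangle on l)  ✓
L = 2 + 3 + 5 = 10 (even)  ✓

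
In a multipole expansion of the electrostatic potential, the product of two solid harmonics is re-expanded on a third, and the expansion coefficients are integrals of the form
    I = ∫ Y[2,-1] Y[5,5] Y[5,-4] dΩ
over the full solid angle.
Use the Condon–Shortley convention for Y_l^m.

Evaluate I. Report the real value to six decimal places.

-0.187924

Checks pass: Σm=0; 12 even; l₃=5∈[3,7].
(2·2+1)(2·5+1)(2·5+1) = 605
Δ: 2! 2! 8! / 13! → 1/38610
sum: t=0:+1/2880 t=1:−1/576 t=2:+1/2880 = -1/960
3j²(2 5 5; 0 0 0) = Δ·Π!·Σ² = 10/429  (sign +1)
sum: t=2:+1/80640 = 1/80640
3j²(2 5 5; -1 5 -4) = Δ·Π!·Σ² = 9/286  (sign -1)
combine: 4πI² = 605·10/429·9/286 = 75/169
take √, sign -1: I = -0.18792404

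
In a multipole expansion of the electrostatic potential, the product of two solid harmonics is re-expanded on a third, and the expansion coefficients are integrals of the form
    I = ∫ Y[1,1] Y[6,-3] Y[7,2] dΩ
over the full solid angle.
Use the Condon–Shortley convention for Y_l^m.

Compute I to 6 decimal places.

0.110647

m-sum 0 ✓  L=14 even ✓  5≤7≤7 ✓
Π(2lᵢ+1) = 3×13×15 = 585
triangle coeff Δ(1,6,7) = 1/1365
Σ_t [0,0]: t=0:+1/518400 = 1/518400
(3j)²=7/195 [(1 6 7; 0 0 0)], sign=-1
Σ_t [0,0]: t=0:+1/4354560 = 1/4354560
(3j)²=2/273 [(1 6 7; 1 -3 2)], sign=-1
⇒ 4πI² = 2/13
I = (+1)√(2/13/(4π)) = 0.11064668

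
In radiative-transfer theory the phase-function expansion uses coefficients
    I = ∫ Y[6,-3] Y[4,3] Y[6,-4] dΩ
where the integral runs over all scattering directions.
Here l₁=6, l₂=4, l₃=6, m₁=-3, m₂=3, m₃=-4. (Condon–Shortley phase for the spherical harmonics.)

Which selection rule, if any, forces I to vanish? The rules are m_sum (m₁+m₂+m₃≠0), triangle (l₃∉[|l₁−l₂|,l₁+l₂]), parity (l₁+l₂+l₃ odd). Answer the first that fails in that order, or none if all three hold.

Σmᵢ = -4  ✗
l₃∈[|l₁−l₂|,l₁+l₂]=[2,10], have l₃=6
Σlᵢ = 16 ⇒ even

m_sum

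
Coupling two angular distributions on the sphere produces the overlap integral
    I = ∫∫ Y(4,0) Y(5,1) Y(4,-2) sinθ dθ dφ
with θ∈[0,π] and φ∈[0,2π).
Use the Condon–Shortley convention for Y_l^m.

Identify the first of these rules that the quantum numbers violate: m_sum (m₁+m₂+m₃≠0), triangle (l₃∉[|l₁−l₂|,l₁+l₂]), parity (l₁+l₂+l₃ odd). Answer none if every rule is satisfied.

Σmᵢ = -1  ✗
l₃∈[|l₁−l₂|,l₁+l₂]=[1,9], have l₃=4
Σlᵢ = 13 ⇒ odd

m_sum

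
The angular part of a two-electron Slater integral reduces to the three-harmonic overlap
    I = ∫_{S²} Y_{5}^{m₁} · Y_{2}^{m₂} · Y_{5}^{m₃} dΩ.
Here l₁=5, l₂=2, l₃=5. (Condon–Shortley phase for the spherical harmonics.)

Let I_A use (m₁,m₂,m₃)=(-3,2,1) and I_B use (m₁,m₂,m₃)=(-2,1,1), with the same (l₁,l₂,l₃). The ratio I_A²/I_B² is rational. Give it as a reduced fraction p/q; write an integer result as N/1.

8/3

Shared (l₁,l₂,l₃)=(5,2,5): N and (l;000)² cancel in I_A²/I_B².
A: Δ = 2!·8!·2!/13! = 1/38610; Racah Σ t=2..2: t=2:+1/5760 = 1/5760; ⇒ 3j(5 2 5; -3 2 1)² = 56/2145, sgn +1
B: Δ = 2!·8!·2!/13! = 1/38610; Racah Σ t=1..2: t=1:−1/2880 t=2:+1/1440 = 1/2880; ⇒ 3j(5 2 5; -2 1 1)² = 7/715, sgn +1
I_A²/I_B² = (56/2145)/(7/715) = 8/3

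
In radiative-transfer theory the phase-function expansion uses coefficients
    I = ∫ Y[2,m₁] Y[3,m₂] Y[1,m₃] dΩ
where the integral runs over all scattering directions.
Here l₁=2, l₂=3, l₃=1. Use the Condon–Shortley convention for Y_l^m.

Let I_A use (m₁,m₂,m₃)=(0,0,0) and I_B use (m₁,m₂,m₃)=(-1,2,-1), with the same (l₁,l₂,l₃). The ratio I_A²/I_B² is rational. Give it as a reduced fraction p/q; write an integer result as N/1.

Same 2,3,1: normalisation and zero-m 3j drop out of the ratio.
A: Δ: 4! 0! 2! / 7! → 1/105; sum: t=2:+1/4 = 1/4; 3j²(2 3 1; 0 0 0) = Δ·Π!·Σ² = 3/35  (sign -1)
B: Δ: 4! 0! 2! / 7! → 1/105; sum: t=3:−1/12 = -1/12; 3j²(2 3 1; -1 2 -1) = Δ·Π!·Σ² = 2/21  (sign -1)
I_A²/I_B² = (3/35)/(2/21) = 9/10

9/10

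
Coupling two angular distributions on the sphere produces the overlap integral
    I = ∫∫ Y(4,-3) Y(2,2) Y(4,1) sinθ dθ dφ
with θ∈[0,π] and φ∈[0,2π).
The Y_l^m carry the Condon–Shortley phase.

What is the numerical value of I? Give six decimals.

Rules hold: Σm=0, L=10 even, 2≤4≤6.
N = 9·5·9 = 405
Δ = 2!·6!·2!/11! = 1/13860
Racah Σ t=0..2: t=0:+1/192 t=1:−1/36 t=2:+1/192 = -5/288
⇒ 3j(4 2 4; 0 0 0)² = 20/693, sgn -1
Racah Σ t=2..2: t=2:+1/480 = 1/480
⇒ 3j(4 2 4; -3 2 1)² = 3/110, sgn -1
4πI² = N·(3j₀)²·(3jₘ)² = 270/847
I = +1·√(0.318772/4π) = 0.15927046

0.159270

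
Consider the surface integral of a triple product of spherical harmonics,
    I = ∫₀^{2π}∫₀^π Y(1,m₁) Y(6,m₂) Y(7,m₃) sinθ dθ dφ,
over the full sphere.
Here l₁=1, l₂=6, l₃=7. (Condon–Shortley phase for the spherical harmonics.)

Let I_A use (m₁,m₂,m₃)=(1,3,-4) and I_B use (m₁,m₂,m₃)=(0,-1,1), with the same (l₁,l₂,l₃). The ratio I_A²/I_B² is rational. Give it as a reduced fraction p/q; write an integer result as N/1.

Shared (l₁,l₂,l₃)=(1,6,7): N and (l;000)² cancel in I_A²/I_B².
A: Δ = 0!·2!·12!/15! = 1/1365; Racah Σ t=0..0: t=0:+1/4354560 = 1/4354560; ⇒ 3j(1 6 7; 1 3 -4)² = 11/273, sgn -1
B: Δ = 0!·2!·12!/15! = 1/1365; Racah Σ t=0..0: t=0:+1/604800 = 1/604800; ⇒ 3j(1 6 7; 0 -1 1)² = 16/455, sgn +1
I_A²/I_B² = (11/273)/(16/455) = 55/48

55/48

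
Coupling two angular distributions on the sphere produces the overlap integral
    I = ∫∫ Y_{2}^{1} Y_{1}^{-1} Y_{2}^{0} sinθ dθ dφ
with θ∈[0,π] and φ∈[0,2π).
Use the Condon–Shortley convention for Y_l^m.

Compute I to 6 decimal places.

0.000000

Σlᵢ=5 odd — θ-integrand is odd under cosθ→−cosθ; I=0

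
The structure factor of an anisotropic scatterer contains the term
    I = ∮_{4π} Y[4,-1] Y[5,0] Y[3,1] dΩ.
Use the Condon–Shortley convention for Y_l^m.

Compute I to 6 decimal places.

-0.009577

m-sum 0 ✓  L=12 even ✓  1≤3≤9 ✓
Π(2lᵢ+1) = 9×11×7 = 693
triangle coeff Δ(4,5,3) = 1/180180
Σ_t [2,4]: t=2:+1/576 t=3:−1/144 t=4:+1/576 = -1/288
(3j)²=20/1001 [(4 5 3; 0 0 0)], sign=+1
Σ_t [3,5]: t=3:−1/288 t=4:+1/288 t=5:−1/5760 = -1/5760
(3j)²=1/12012 [(4 5 3; -1 0 1)], sign=-1
⇒ 4πI² = 15/13013
I = (-1)√(15/13013/(4π)) = -0.00957750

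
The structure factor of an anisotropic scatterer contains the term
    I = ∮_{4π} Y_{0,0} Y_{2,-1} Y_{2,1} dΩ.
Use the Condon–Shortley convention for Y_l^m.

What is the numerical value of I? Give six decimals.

m-sum 0 ✓  L=4 even ✓  2≤2≤2 ✓
Π(2lᵢ+1) = 1×5×5 = 25
triangle coeff Δ(0,2,2) = 1/5
Σ_t [0,0]: t=0:+1/4 = 1/4
(3j)²=1/5 [(0 2 2; 0 0 0)], sign=+1
Σ_t [0,0]: t=0:+1/6 = 1/6
(3j)²=1/5 [(0 2 2; 0 -1 1)], sign=-1
⇒ 4πI² = 1/1
I = (-1)√(1/1/(4π)) = -0.28209479

-0.282095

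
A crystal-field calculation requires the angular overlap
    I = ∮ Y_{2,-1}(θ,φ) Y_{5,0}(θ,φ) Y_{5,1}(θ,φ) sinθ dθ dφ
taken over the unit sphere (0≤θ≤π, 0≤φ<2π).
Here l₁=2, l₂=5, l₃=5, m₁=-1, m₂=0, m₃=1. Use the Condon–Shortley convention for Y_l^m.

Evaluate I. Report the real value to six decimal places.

Rules hold: Σm=0, L=12 even, 3≤5≤7.
N = 5·11·11 = 605
Δ = 2!·2!·8!/13! = 1/38610
Racah Σ t=0..2: t=0:+1/2880 t=1:−1/576 t=2:+1/2880 = -1/960
⇒ 3j(2 5 5; 0 0 0)² = 10/429, sgn +1
Racah Σ t=1..2: t=1:−1/1152 t=2:+1/1440 = -1/5760
⇒ 3j(2 5 5; -1 0 1)² = 1/858, sgn -1
4πI² = N·(3j₀)²·(3jₘ)² = 25/1521
I = -1·√(0.0164366/4π) = -0.03616600

-0.036166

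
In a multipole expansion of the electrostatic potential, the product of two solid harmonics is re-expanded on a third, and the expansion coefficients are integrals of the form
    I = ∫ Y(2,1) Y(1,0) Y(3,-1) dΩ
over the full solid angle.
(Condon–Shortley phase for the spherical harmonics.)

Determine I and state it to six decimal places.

-0.233597

m-sum 0 ✓  L=6 even ✓  1≤3≤3 ✓
Π(2lᵢ+1) = 5×3×7 = 105
triangle coeff Δ(2,1,3) = 1/105
Σ_t [0,0]: t=0:+1/4 = 1/4
(3j)²=3/35 [(2 1 3; 0 0 0)], sign=-1
Σ_t [0,0]: t=0:+1/6 = 1/6
(3j)²=8/105 [(2 1 3; 1 0 -1)], sign=+1
⇒ 4πI² = 24/35
I = (-1)√(24/35/(4π)) = -0.23359668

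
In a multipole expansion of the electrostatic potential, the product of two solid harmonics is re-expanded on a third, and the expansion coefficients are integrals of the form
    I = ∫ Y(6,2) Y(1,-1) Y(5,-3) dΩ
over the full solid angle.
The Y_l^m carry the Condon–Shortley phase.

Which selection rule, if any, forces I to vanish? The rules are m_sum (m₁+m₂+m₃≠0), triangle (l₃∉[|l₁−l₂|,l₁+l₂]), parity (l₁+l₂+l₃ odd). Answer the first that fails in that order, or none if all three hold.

m_sum

azimuthal sum: 2 − 1 − 3 = -2  ✗
5 ≤ 5 ≤ 7 (triangle on l)
L = 6 + 1 + 5 = 12 (even)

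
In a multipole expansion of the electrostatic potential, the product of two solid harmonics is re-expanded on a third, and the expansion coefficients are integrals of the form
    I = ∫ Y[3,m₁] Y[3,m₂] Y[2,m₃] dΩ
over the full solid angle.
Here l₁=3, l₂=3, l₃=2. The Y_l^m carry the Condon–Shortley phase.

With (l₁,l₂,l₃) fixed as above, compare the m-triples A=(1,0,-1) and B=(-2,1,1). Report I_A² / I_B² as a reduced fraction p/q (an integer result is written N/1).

2/15

Shared (l₁,l₂,l₃)=(3,3,2): N and (l;000)² cancel in I_A²/I_B².
A: Δ = 4!·2!·2!/9! = 1/3780; Racah Σ t=1..2: t=1:−1/12 t=2:+1/8 = 1/24; ⇒ 3j(3 3 2; 1 0 -1)² = 1/210, sgn -1
B: Δ = 4!·2!·2!/9! = 1/3780; Racah Σ t=3..4: t=3:−1/12 t=4:+1/48 = -1/16; ⇒ 3j(3 3 2; -2 1 1)² = 1/28, sgn +1
I_A²/I_B² = (1/210)/(1/28) = 2/15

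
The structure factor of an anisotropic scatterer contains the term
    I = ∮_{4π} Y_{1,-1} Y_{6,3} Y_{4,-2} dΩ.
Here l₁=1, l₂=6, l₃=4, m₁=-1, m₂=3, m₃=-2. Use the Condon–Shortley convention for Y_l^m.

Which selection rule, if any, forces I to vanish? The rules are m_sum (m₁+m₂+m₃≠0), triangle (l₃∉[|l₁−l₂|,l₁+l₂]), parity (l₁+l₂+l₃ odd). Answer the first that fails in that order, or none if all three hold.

azimuthal sum: -1 + 3 − 2 = 0  ✓
5 ≤ 4 ≤ 7 (triangle on l)  ✗
L = 1 + 6 + 4 = 11 (odd)

triangle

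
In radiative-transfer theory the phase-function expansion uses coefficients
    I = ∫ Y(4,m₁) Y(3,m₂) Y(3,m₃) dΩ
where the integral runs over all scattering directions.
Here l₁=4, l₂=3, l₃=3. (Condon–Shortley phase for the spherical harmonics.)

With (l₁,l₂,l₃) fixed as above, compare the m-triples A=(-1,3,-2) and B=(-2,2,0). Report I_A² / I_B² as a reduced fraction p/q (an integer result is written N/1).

l's match ⇒ only the (l;m) 3-j factors differ between A and B.
A: triangle coeff Δ(4,3,3) = 1/34650; Σ_t [4,4]: t=4:+1/288 = 1/288; (3j)²=5/231 [(4 3 3; -1 3 -2)], sign=-1
B: triangle coeff Δ(4,3,3) = 1/34650; Σ_t [3,4]: t=3:−1/72 t=4:+1/96 = -1/288; (3j)²=1/462 [(4 3 3; -2 2 0)], sign=+1
I_A²/I_B² = (5/231)/(1/462) = 10/1

10/1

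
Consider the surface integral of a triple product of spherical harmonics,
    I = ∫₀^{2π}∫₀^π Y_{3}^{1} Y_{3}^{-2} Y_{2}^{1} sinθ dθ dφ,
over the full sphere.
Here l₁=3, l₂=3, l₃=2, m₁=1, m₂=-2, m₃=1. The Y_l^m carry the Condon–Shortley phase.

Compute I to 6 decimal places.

Rules hold: Σm=0, L=8 even, 0≤2≤6.
N = 7·7·5 = 245
Δ = 4!·2!·2!/9! = 1/3780
Racah Σ t=1..3: t=1:−1/24 t=2:+1/4 t=3:−1/24 = 1/6
⇒ 3j(3 3 2; 0 0 0)² = 4/105, sgn +1
Racah Σ t=0..1: t=0:+1/48 t=1:−1/12 = -1/16
⇒ 3j(3 3 2; 1 -2 1)² = 1/28, sgn +1
4πI² = N·(3j₀)²·(3jₘ)² = 1/3
I = +1·√(0.333333/4π) = 0.16286750

0.162868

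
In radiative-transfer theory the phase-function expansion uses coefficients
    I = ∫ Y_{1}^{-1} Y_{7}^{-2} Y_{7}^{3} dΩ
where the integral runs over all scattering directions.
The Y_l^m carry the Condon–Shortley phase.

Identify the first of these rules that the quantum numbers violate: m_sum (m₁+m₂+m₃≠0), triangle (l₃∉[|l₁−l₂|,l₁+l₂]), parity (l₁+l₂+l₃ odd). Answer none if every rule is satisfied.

parity

m₁+m₂+m₃ = -1 − 2 + 3 = 0  ✓
triangle: |1−7|=6 ≤ l₃=7 ≤ 1+7=8  ✓
parity: l₁+l₂+l₃ = 15 is odd  ✗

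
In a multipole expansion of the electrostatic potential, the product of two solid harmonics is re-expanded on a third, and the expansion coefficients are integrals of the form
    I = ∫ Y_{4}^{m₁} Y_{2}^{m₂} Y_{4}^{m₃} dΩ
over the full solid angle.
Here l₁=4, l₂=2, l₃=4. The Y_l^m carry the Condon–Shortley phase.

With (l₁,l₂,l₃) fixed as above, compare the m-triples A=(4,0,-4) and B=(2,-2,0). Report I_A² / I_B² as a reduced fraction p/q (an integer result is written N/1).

196/135

Same 4,2,4: normalisation and zero-m 3j drop out of the ratio.
A: Δ: 2! 6! 2! / 11! → 1/13860; sum: t=0:+1/2880 = 1/2880; 3j²(4 2 4; 4 0 -4) = Δ·Π!·Σ² = 28/495  (sign +1)
B: Δ: 2! 6! 2! / 11! → 1/13860; sum: t=0:+1/192 = 1/192; 3j²(4 2 4; 2 -2 0) = Δ·Π!·Σ² = 3/77  (sign +1)
I_A²/I_B² = (28/495)/(3/77) = 196/135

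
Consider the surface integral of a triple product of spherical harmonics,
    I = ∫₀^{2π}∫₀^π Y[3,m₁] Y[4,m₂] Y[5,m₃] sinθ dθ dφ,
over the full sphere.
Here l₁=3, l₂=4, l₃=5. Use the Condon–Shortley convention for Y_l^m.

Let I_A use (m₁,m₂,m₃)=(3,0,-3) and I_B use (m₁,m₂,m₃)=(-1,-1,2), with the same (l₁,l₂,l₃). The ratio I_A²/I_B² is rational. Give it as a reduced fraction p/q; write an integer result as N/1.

225/128

Same 3,4,5: normalisation and zero-m 3j drop out of the ratio.
A: Δ: 2! 4! 6! / 13! → 1/180180; sum: t=0:+1/2304 = 1/2304; 3j²(3 4 5; 3 0 -3) = Δ·Π!·Σ² = 5/143  (sign +1)
B: Δ: 2! 4! 6! / 13! → 1/180180; sum: t=0:+1/1728 t=1:−1/288 t=2:+1/960 = -1/540; 3j²(3 4 5; -1 -1 2) = Δ·Π!·Σ² = 128/6435  (sign +1)
I_A²/I_B² = (5/143)/(128/6435) = 225/128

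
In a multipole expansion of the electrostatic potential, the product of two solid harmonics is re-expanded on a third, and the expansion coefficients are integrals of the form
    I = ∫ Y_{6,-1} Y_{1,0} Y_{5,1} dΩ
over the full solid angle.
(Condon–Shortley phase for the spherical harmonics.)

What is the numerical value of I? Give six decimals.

-0.241725

m-sum 0 ✓  L=12 even ✓  5≤5≤7 ✓
Π(2lᵢ+1) = 13×3×11 = 429
triangle coeff Δ(6,1,5) = 1/858
Σ_t [1,1]: t=1:−1/14400 = -1/14400
(3j)²=6/143 [(6 1 5; 0 0 0)], sign=+1
Σ_t [1,1]: t=1:−1/17280 = -1/17280
(3j)²=35/858 [(6 1 5; -1 0 1)], sign=-1
⇒ 4πI² = 105/143
I = (-1)√(105/143/(4π)) = -0.24172507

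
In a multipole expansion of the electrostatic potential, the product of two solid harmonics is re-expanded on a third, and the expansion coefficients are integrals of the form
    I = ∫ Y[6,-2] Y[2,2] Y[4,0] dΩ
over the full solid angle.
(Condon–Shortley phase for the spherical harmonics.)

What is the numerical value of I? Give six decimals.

0.133065

Checks pass: Σm=0; 12 even; l₃=4∈[4,8].
(2·6+1)(2·2+1)(2·4+1) = 585
Δ: 4! 8! 0! / 13! → 1/6435
sum: t=2:+1/2304 = 1/2304
3j²(6 2 4; 0 0 0) = Δ·Π!·Σ² = 5/143  (sign +1)
sum: t=4:+1/13824 = 1/13824
3j²(6 2 4; -2 2 0) = Δ·Π!·Σ² = 14/1287  (sign +1)
combine: 4πI² = 585·5/143·14/1287 = 350/1573
take √, sign +1: I = 0.13306527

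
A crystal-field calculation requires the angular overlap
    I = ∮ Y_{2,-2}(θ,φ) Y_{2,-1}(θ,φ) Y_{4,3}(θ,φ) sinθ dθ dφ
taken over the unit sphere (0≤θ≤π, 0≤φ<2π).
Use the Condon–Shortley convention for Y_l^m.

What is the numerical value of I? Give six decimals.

m-sum 0 ✓  L=8 even ✓  0≤4≤4 ✓
Π(2lᵢ+1) = 5×5×9 = 225
triangle coeff Δ(2,2,4) = 1/630
Σ_t [0,0]: t=0:+1/16 = 1/16
(3j)²=2/35 [(2 2 4; 0 0 0)], sign=+1
Σ_t [0,0]: t=0:+1/144 = 1/144
(3j)²=1/18 [(2 2 4; -2 -1 3)], sign=-1
⇒ 4πI² = 5/7
I = (-1)√(5/7/(4π)) = -0.23841361

-0.238414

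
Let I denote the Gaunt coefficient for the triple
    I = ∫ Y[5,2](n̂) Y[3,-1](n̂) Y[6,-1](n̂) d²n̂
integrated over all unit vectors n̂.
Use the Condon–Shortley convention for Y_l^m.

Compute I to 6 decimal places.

m-sum 0 ✓  L=14 even ✓  2≤6≤8 ✓
Π(2lᵢ+1) = 11×7×13 = 1001
triangle coeff Δ(5,3,6) = 1/675675
Σ_t [0,2]: t=0:+1/8640 t=1:−1/2304 t=2:+1/8640 = -7/34560
(3j)²=7/429 [(5 3 6; 0 0 0)], sign=-1
Σ_t [0,2]: t=0:+1/5760 t=1:−1/8640 t=2:+1/241920 = 1/16128
(3j)²=5/1001 [(5 3 6; 2 -1 -1)], sign=-1
⇒ 4πI² = 35/429
I = (+1)√(35/429/(4π)) = 0.08057502

0.080575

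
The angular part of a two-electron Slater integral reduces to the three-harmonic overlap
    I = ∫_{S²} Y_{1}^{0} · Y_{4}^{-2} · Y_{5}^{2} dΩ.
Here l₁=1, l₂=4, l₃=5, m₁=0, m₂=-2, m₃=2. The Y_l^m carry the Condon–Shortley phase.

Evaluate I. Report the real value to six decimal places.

0.225034

Checks pass: Σm=0; 10 even; l₃=5∈[3,5].
(2·1+1)(2·4+1)(2·5+1) = 297
Δ: 0! 2! 8! / 11! → 1/495
sum: t=0:+1/576 = 1/576
3j²(1 4 5; 0 0 0) = Δ·Π!·Σ² = 5/99  (sign -1)
sum: t=0:+1/1440 = 1/1440
3j²(1 4 5; 0 -2 2) = Δ·Π!·Σ² = 7/165  (sign -1)
combine: 4πI² = 297·5/99·7/165 = 7/11
take √, sign +1: I = 0.22503380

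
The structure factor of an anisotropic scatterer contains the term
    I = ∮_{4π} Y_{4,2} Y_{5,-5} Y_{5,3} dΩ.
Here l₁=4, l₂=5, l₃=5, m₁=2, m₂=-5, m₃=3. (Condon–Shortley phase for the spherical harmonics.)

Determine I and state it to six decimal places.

-0.184127

Checks pass: Σm=0; 14 even; l₃=5∈[1,9].
(2·4+1)(2·5+1)(2·5+1) = 1089
Δ: 4! 4! 6! / 15! → 1/3153150
sum: t=0:+1/69120 t=1:−1/1728 t=2:+1/576 t=3:−1/1728 t=4:+1/69120 = 7/11520
3j²(4 5 5; 0 0 0) = Δ·Π!·Σ² = 2/143  (sign -1)
sum: t=0:+1/69120 = 1/69120
3j²(4 5 5; 2 -5 3) = Δ·Π!·Σ² = 4/143  (sign +1)
combine: 4πI² = 1089·2/143·4/143 = 72/169
take √, sign -1: I = -0.18412721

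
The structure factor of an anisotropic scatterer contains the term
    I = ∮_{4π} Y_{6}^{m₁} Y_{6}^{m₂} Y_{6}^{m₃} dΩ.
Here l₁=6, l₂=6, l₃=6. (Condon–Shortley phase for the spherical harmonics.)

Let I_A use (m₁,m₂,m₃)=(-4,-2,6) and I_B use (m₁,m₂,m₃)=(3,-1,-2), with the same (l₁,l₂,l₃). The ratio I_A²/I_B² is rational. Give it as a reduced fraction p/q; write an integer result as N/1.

l's match ⇒ only the (l;m) 3-j factors differ between A and B.
A: triangle coeff Δ(6,6,6) = 1/325909584; Σ_t [4,4]: t=4:+1/24883200 = 1/24883200; (3j)²=70/4199 [(6 6 6; -4 -2 6)], sign=+1
B: triangle coeff Δ(6,6,6) = 1/325909584; Σ_t [0,3]: t=0:+1/3110400 t=1:−1/276480 t=2:+1/207360 t=3:−1/1244160 = 1/1382400; (3j)²=189/92378 [(6 6 6; 3 -1 -2)], sign=+1
I_A²/I_B² = (70/4199)/(189/92378) = 220/27

220/27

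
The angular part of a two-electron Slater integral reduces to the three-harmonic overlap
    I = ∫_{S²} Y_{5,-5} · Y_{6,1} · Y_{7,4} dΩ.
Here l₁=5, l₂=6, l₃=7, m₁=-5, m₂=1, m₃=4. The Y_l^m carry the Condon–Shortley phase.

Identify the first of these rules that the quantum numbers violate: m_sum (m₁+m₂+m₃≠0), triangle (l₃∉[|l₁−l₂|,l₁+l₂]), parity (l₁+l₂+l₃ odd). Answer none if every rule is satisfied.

Σmᵢ = 0  ✓
l₃∈[|l₁−l₂|,l₁+l₂]=[1,11], have l₃=7  ✓
Σlᵢ = 18 ⇒ even  ✓

none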